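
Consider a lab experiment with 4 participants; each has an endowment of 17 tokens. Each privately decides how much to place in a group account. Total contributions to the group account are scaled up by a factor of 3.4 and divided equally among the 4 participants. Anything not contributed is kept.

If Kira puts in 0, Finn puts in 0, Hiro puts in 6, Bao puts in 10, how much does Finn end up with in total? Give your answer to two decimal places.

30.60 tokens

Total contributed: 0 + 0 + 6 + 10 = 16.
Each receives 3.4 × 16 / 4 = 13.60 from the group account.
Finn keeps 17 − 0 = 17, so Finn's payoff is 17 + 13.60 = 30.60.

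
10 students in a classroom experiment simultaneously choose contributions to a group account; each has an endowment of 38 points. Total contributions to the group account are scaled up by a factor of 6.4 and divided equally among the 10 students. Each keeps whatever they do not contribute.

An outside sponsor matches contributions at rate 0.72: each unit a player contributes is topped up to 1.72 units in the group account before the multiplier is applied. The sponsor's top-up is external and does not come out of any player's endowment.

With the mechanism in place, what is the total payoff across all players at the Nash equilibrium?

4183.04 points

With the mechanism, a contributed unit returns 6.4 × 1.72 / 10 = 1.1008 per unit of net cost to the contributor — now above 1 — so contributing fully is weakly dominant for every player.
At the Nash equilibrium everyone contributes 38. Group total payoff = 6.4 × 1.72 × 380 = 4183.04.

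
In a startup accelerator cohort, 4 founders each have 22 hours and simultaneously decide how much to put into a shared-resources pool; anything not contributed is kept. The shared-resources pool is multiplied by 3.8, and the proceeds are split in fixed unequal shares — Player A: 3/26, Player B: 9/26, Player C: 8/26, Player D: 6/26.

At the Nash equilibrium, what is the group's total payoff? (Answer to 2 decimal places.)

211.20 hours

Player j's private return per contributed unit is 3.8 × (j's share). Contributing is weakly dominant for j when that share is at least 1/3.8 = 0.2632, and contributing 0 is dominant otherwise.
Player B and Player C clear that bar, contributing 22 each; the remaining 2 contribute 0. Total contributed: 44.
The shared-resources pool pays out 3.8 × 44 = 167.20 in total (split across the unequal shares, but the aggregate is all that matters for the group sum).
The 2 free-riders keep 22 each, adding 44. Group total = 44 + 167.20 = 211.20.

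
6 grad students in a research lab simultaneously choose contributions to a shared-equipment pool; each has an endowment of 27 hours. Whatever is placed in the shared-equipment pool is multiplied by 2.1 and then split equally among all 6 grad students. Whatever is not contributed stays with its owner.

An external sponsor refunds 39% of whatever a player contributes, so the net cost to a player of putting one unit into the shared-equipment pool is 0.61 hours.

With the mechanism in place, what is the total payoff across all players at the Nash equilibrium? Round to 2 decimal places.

With the mechanism, a contributed unit returns (2.1/6) / 0.61 = 0.5738 per unit of net cost — still below 1 — so contributing 0 remains dominant for every player.
At the Nash equilibrium no one contributes; group total payoff = 6 × 27 = 162.

162.00 hours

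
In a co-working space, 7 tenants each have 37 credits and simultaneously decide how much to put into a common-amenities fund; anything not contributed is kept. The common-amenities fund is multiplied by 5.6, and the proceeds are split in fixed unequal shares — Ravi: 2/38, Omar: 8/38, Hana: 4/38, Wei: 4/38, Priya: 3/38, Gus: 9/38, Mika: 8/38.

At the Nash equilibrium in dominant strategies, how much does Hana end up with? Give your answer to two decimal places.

102.43 credits

Player j's private return per contributed unit is 5.6 × (j's share). Contributing is weakly dominant for j when that share is at least 1/5.6 = 0.1786, and contributing 0 is dominant otherwise.
Omar, Gus and Mika are above the threshold, contributing 37 each; the remaining 4 contribute 0. Total contributed: 111.
Hana keeps 37 and receives 5.6 × 111 × 4/38 = 65.43 from the common-amenities fund, for a payoff of 102.43.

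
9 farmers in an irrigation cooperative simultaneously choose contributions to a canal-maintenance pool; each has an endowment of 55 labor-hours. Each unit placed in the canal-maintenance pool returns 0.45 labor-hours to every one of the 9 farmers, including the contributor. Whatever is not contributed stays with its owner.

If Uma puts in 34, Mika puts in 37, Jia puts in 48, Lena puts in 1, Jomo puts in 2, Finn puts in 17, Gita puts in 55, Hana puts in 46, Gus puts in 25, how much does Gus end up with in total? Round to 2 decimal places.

Total contributed: 34 + 37 + 48 + 1 + 2 + 17 + 55 + 46 + 25 = 265.
Each receives 0.45 × 265 = 119.25 from the canal-maintenance pool.
Gus keeps 55 − 25 = 30, so Gus's payoff is 30 + 119.25 = 149.25.

149.25 labor-hours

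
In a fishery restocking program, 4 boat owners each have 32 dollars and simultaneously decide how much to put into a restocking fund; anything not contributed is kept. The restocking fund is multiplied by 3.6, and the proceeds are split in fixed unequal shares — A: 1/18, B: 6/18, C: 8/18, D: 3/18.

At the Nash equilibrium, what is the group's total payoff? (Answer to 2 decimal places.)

294.40 dollars

Each unit j contributes comes back to j as 3.6 × (j's share), so j prefers to contribute only if that share exceeds 1/3.6 = 0.2778; otherwise keeping the unit dominates.
The shares above 0.2778 belong to B and C, contributing 32 each; the remaining 2 contribute 0. Total contributed: 64.
The restocking fund pays out 3.6 × 64 = 230.40 in total (split across the unequal shares, but the aggregate is all that matters for the group sum).
The 2 free-riders keep 32 each, adding 64. Group total = 64 + 230.40 = 294.40.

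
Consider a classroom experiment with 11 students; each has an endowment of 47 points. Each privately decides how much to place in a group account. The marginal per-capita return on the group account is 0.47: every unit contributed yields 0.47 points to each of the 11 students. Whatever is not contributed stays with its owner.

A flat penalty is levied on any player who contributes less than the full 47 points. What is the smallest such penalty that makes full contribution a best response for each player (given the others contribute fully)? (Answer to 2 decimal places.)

24.91 points

Given the others contribute fully, the best deviation is to contribute 0 (any partial contribution still incurs the fine and gives up units whose private return 0.47 is below 1).
Deviating from 47 to 0 saves 47 points but forfeits the deviator's share of the drop in the group account: 0.47 × 47 = 22.09.
So the deviation gain is 47 − 22.09 = 24.91, and the fine must be at least 24.91 points to wipe it out.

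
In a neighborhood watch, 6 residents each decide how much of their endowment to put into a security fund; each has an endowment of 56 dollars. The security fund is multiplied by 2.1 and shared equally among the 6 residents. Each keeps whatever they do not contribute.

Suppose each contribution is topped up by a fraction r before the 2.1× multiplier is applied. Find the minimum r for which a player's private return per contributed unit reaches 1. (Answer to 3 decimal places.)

1.857

With matching at rate r, one contributed unit becomes (1 + r) in the security fund and returns 2.1 × (1 + r) / 6 to the contributor.
Setting this equal to 1: 1 + r = 6/2.1 = 2.8571.
So the minimum matching rate is r = 2.8571 − 1 = 1.857.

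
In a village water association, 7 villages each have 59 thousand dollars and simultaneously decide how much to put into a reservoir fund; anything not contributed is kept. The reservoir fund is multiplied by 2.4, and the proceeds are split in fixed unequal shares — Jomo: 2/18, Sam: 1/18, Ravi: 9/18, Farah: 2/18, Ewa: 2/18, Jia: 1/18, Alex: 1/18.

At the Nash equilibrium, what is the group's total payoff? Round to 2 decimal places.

495.60 thousand dollars

For player j, contributing a unit is worthwhile iff 2.4 × (j's share) ≥ 1, i.e. iff j's share is at least 0.4167.
Only Ravi (9/18) clears that bar, contributing 59; the remaining 6 contribute 0. Total contributed: 59.
The reservoir fund pays out 2.4 × 59 = 141.60 in total (split across the unequal shares, but the aggregate is all that matters for the group sum).
The 6 free-riders keep 59 each, adding 354. Group total = 354 + 141.60 = 495.60.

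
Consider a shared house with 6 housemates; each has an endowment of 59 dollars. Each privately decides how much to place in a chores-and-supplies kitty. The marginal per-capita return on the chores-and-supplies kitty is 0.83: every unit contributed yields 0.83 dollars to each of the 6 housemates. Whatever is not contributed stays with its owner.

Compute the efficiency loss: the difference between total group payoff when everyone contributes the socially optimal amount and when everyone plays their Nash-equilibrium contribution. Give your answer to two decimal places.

The private return per contributed unit is 0.83 < 1, so contributing 0 is dominant for every player. At the Nash equilibrium everyone keeps their 59, and the group total is 6 × 59 = 354.
Each contributed unit returns 4.980 to the group as a whole (0.83 to each of 6 players), which exceeds 1, so the social optimum is full contribution: group total = 4.980 × 354 = 1762.92.
Efficiency loss = 1762.92 − 354 = 1408.92.

1408.92 dollars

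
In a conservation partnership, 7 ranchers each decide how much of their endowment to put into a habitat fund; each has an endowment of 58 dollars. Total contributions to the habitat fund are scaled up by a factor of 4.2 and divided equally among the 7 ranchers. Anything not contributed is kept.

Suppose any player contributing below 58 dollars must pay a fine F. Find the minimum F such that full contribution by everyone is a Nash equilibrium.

Given the others contribute fully, the best deviation is to contribute 0 (any partial contribution still incurs the fine and gives up units whose private return 0.6000 is below 1).
Deviating from 58 to 0 saves 58 dollars but forfeits the deviator's share of the drop in the habitat fund: 4.2/7 × 58 = 34.80.
So the deviation gain is 58 − 34.80 = 23.20, and the fine must be at least 23.20 dollars to wipe it out.

23.20 dollars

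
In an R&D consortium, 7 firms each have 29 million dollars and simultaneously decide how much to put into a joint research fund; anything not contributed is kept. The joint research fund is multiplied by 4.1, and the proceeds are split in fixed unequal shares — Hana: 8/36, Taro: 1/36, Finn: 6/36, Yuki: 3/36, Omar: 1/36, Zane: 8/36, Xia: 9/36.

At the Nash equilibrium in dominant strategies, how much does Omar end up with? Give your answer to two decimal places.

32.30 million dollars

Each unit j contributes comes back to j as 4.1 × (j's share), so j prefers to contribute only if that share exceeds 1/4.1 = 0.2439; otherwise keeping the unit dominates.
The only share above 0.2439 is Xia's 9/36, contributing 29; the remaining 6 contribute 0. Total contributed: 29.
Omar keeps 29 and receives 4.1 × 29 × 1/36 = 3.30 from the joint research fund, for a payoff of 32.30.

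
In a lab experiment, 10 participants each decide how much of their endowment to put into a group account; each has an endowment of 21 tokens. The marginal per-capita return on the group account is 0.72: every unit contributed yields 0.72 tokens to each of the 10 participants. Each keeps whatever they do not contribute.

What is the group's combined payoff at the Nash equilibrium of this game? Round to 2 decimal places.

The private return per contributed unit is 0.72 < 1, so contributing 0 is dominant for every player. At the Nash equilibrium everyone keeps their 21, and the group total is 10 × 21 = 210.

210.00 tokens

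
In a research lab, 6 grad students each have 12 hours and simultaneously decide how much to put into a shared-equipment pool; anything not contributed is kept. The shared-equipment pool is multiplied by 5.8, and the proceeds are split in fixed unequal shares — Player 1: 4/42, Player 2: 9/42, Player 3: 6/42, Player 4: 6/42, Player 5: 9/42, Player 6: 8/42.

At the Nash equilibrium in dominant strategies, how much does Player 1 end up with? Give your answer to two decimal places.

Player j's private return per contributed unit is 5.8 × (j's share). Contributing is weakly dominant for j when that share is at least 1/5.8 = 0.1724, and contributing 0 is dominant otherwise.
Player 2, Player 5 and Player 6 are above the threshold, contributing 12 each; the remaining 3 contribute 0. Total contributed: 36.
Player 1 keeps 12 and receives 5.8 × 36 × 4/42 = 19.89 from the shared-equipment pool, for a payoff of 31.89.

31.89 hours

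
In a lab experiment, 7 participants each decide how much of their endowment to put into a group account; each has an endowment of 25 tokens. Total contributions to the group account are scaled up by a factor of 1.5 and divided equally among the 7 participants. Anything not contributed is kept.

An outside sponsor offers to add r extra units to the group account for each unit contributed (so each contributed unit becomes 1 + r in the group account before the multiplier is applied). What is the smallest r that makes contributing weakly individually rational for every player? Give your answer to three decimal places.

With matching at rate r, one contributed unit becomes (1 + r) in the group account and returns 1.5 × (1 + r) / 7 to the contributor.
Setting this equal to 1: 1 + r = 7/1.5 = 4.6667.
So the minimum matching rate is r = 4.6667 − 1 = 3.667.

3.667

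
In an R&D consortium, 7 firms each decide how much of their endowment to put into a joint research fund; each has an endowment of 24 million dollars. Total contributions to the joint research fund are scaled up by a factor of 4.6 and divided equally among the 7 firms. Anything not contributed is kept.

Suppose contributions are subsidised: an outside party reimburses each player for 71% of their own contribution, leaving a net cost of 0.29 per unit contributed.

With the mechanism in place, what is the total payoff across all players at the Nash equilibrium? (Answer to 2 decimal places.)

The effective private return per unit is now (4.6/7) / 0.29 = 2.2660 > 1, so every player's dominant strategy flips to full contribution.
So the Nash equilibrium is full contribution by all 7; the group earns 7 × (24 × 0.71 + 4.6 × 24) = 892.08.

892.08 million dollars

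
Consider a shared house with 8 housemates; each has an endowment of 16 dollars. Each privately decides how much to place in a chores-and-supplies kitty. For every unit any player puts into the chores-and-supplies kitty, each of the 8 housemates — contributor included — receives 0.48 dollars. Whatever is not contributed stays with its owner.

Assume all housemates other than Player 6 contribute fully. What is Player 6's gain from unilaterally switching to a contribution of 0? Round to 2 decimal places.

Switching from a contribution of 16 to 0 lets Player 6 keep an extra 16 dollars, but lowers the chores-and-supplies kitty by 16, which costs Player 6 their own share of that drop: 0.48 × 16 = 7.68.
Net gain = 16 − 7.68 = 8.32. The private return per contributed unit (0.48) is below 1, so free-riding is indeed the best response regardless of what the others do.

8.32 dollars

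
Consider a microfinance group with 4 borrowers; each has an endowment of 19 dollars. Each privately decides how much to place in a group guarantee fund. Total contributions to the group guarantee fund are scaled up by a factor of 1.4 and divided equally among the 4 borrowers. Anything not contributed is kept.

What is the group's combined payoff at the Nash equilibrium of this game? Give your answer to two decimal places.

Each contributed unit returns 1.4/4 = 0.3500 to its contributor — below 1 — so contributing 0 is dominant for every player. At the Nash equilibrium everyone keeps their 19, and the group total is 4 × 19 = 76.

76.00 dollars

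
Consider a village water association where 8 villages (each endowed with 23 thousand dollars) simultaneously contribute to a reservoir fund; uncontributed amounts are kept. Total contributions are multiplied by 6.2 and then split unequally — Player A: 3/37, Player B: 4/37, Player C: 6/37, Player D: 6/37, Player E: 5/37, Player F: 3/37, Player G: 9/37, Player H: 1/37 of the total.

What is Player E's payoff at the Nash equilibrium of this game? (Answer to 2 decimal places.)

A player with share s gets back 6.2·s per unit contributed, so full contribution is dominant for anyone with s > 1/6.2 = 0.1613 and zero contribution is dominant for anyone below.
The shares above 0.1613 belong to Player C, Player D and Player G, contributing 23 each; the remaining 5 contribute 0. Total contributed: 69.
Player E keeps 23 and receives 6.2 × 69 × 5/37 = 57.81 from the reservoir fund, for a payoff of 80.81.

80.81 thousand dollars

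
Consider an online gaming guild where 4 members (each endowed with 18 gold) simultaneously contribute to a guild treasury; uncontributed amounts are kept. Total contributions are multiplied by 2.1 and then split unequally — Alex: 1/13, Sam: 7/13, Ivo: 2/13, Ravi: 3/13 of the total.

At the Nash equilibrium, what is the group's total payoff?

For player j, contributing a unit is worthwhile iff 2.1 × (j's share) ≥ 1, i.e. iff j's share is at least 0.4762.
Sam alone (share 7/13) is above the threshold, contributing 18; the remaining 3 contribute 0. Total contributed: 18.
The guild treasury pays out 2.1 × 18 = 37.80 in total (split across the unequal shares, but the aggregate is all that matters for the group sum).
The 3 free-riders keep 18 each, adding 54. Group total = 54 + 37.80 = 91.80.

91.80 gold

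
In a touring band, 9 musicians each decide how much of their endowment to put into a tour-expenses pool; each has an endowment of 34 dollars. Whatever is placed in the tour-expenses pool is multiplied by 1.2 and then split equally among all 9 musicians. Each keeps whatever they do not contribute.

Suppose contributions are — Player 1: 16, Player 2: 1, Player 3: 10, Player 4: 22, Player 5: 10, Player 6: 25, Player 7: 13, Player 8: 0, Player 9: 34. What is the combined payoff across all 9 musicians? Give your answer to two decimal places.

Total contributed: 16 + 1 + 10 + 22 + 10 + 25 + 13 + 0 + 34 = 131; total kept: 9 × 34 − 131 = 175.
The tour-expenses pool pays out 1.2 × 131 = 157.20 in aggregate.
Group total = 175 + 157.20 = 332.20.

332.20 dollars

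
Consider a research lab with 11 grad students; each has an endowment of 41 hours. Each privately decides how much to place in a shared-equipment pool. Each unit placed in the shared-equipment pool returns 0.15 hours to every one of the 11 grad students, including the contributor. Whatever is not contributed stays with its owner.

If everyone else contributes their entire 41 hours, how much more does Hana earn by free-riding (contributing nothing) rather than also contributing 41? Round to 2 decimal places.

Switching from a contribution of 41 to 0 lets Hana keep an extra 41 hours, but lowers the shared-equipment pool by 41, which costs Hana their own share of that drop: 0.15 × 41 = 6.15.
Net gain = 41 − 6.15 = 34.85. The private return per contributed unit (0.15) is below 1, so free-riding is indeed the best response regardless of what the others do.

34.85 hours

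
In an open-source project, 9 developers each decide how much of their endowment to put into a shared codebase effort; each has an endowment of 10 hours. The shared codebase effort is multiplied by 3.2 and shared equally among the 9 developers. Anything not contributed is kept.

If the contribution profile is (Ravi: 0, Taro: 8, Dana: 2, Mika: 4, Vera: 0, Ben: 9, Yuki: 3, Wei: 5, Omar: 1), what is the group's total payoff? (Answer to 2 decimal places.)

160.40 hours

Total contributed: 0 + 8 + 2 + 4 + 0 + 9 + 3 + 5 + 1 = 32; total kept: 9 × 10 − 32 = 58.
The shared codebase effort pays out 3.2 × 32 = 102.40 in aggregate.
Group total = 58 + 102.40 = 160.40.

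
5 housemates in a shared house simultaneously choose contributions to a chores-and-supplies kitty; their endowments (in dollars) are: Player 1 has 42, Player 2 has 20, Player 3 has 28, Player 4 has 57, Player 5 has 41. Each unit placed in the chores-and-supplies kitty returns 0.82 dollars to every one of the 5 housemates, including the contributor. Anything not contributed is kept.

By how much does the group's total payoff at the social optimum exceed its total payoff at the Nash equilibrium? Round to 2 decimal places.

The private return per contributed unit is 0.82 < 1 for everyone, so the Nash equilibrium is zero contribution and the group total is Σ E_j = 42 + 20 + 28 + 57 + 41 = 188.
Each contributed unit returns 4.100 to the group, so the social optimum is full contribution by everyone: group total = 4.100 × 188 = 770.80.
Efficiency loss = (4.100 − 1) × 188 = 582.80.

582.80 dollars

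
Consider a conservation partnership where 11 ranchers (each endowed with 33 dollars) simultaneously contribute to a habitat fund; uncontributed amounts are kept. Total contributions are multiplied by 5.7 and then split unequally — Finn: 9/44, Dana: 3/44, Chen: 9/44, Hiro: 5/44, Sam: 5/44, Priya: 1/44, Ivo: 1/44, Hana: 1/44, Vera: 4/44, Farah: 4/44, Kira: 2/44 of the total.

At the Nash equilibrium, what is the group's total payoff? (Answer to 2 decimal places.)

673.20 dollars

For player j, contributing a unit is worthwhile iff 5.7 × (j's share) ≥ 1, i.e. iff j's share is at least 0.1754.
Finn and Chen clear that bar, contributing 33 each; the remaining 9 contribute 0. Total contributed: 66.
The habitat fund pays out 5.7 × 66 = 376.20 in total (split across the unequal shares, but the aggregate is all that matters for the group sum).
The 9 free-riders keep 33 each, adding 297. Group total = 297 + 376.20 = 673.20.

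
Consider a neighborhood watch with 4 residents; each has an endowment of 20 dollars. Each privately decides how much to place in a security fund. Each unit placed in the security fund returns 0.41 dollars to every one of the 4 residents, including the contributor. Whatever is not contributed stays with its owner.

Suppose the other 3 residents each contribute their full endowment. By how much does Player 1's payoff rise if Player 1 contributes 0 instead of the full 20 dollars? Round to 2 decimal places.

11.80 dollars

Switching from a contribution of 20 to 0 lets Player 1 keep an extra 20 dollars, but lowers the security fund by 20, which costs Player 1 their own share of that drop: 0.41 × 20 = 8.20.
Net gain = 20 − 8.20 = 11.80. The private return per contributed unit (0.41) is below 1, so free-riding is indeed the best response regardless of what the others do.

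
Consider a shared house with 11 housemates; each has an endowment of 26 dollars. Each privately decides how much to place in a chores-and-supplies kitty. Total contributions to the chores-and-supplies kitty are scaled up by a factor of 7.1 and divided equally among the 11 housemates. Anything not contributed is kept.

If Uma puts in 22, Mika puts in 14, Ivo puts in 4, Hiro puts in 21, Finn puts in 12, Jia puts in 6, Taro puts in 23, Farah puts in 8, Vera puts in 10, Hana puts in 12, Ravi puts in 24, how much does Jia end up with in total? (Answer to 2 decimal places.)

Total contributed: 22 + 14 + 4 + 21 + 12 + 6 + 23 + 8 + 10 + 12 + 24 = 156.
Each receives 7.1 × 156 / 11 = 100.69 from the chores-and-supplies kitty.
Jia keeps 26 − 6 = 20, so Jia's payoff is 20 + 100.69 = 120.69.

120.69 dollars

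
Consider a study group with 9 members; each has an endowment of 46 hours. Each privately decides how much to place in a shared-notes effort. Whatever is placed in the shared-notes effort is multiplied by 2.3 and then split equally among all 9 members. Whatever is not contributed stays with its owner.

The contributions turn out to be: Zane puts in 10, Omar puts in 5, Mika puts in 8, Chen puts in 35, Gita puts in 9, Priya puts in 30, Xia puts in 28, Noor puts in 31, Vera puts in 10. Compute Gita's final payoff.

79.42 hours

Total contributed: 10 + 5 + 8 + 35 + 9 + 30 + 28 + 31 + 10 = 166.
Each receives 2.3 × 166 / 9 = 42.42 from the shared-notes effort.
Gita keeps 46 − 9 = 37, so Gita's payoff is 37 + 42.42 = 79.42.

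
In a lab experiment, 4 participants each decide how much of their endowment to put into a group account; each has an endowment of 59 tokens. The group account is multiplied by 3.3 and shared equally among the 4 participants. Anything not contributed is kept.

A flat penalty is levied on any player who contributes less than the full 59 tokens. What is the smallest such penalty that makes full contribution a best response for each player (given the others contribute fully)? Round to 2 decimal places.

10.33 tokens

Given the others contribute fully, the best deviation is to contribute 0 (any partial contribution still incurs the fine and gives up units whose private return 0.8250 is below 1).
Deviating from 59 to 0 saves 59 tokens but forfeits the deviator's share of the drop in the group account: 3.3/4 × 59 = 48.67.
So the deviation gain is 59 − 48.67 = 10.33, and the fine must be at least 10.33 tokens to wipe it out.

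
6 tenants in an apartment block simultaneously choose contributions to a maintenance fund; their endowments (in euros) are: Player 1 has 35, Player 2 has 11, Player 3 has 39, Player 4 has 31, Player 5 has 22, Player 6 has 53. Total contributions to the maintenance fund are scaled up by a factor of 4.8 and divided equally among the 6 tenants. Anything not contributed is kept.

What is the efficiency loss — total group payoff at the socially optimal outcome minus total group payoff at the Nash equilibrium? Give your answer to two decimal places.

The private return per contributed unit is 4.8/6 = 0.8000 < 1 for every player regardless of endowment, so the Nash equilibrium is zero contribution and the group total is Σ E_j = 35 + 11 + 39 + 31 + 22 + 53 = 191.
Each contributed unit returns 4.800 to the group, so the social optimum is full contribution by everyone: group total = 4.800 × 191 = 916.80.
Efficiency loss = (4.800 − 1) × 191 = 725.80.

725.80 euros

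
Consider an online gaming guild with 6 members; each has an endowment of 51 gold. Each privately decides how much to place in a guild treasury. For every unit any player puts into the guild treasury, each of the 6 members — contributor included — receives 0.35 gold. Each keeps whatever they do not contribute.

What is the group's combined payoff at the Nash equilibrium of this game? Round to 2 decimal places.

306.00 gold

The private return per contributed unit is 0.35 < 1, so contributing 0 is dominant for every player. At the Nash equilibrium everyone keeps their 51, and the group total is 6 × 51 = 306.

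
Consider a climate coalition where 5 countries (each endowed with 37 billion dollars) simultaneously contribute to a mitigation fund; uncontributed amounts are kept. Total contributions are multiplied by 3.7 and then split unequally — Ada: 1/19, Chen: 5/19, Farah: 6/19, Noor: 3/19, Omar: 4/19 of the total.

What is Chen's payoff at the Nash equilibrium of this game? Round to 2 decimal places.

73.03 billion dollars

A player with share s gets back 3.7·s per unit contributed, so full contribution is dominant for anyone with s > 1/3.7 = 0.2703 and zero contribution is dominant for anyone below.
Only Farah (6/19) clears that bar, contributing 37; the remaining 4 contribute 0. Total contributed: 37.
Chen keeps 37 and receives 3.7 × 37 × 5/19 = 36.03 from the mitigation fund, for a payoff of 73.03.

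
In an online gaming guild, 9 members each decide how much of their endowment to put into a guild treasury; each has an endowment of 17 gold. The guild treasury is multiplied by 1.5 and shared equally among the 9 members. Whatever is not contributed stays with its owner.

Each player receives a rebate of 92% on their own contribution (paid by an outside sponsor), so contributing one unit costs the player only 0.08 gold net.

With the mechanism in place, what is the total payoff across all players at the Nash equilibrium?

370.26 gold

Under the mechanism each unit contributed yields (1.5/9) / 0.08 = 2.0833 back to its contributor per unit of net cost, which exceeds 1, making full contribution the dominant choice for everyone.
At the Nash equilibrium everyone contributes 17. Group total payoff = 9 × (17 × 0.92 + 1.5 × 17) = 370.26.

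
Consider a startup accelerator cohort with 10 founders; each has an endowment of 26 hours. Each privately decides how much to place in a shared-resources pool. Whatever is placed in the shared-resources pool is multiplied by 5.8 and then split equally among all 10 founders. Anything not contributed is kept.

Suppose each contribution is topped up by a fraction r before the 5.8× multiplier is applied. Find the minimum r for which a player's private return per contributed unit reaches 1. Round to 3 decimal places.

With matching at rate r, one contributed unit becomes (1 + r) in the shared-resources pool and returns 5.8 × (1 + r) / 10 to the contributor.
Setting this equal to 1: 1 + r = 10/5.8 = 1.7241.
So the minimum matching rate is r = 1.7241 − 1 = 0.724.

0.724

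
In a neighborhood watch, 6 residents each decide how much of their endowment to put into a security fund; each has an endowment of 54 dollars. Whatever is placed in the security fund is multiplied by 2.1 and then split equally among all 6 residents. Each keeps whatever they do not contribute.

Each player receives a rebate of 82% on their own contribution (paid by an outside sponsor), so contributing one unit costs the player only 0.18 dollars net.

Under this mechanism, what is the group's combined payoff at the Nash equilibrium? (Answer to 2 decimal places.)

946.08 dollars

With the mechanism, a contributed unit returns (2.1/6) / 0.18 = 1.9444 per unit of net cost to the contributor — now above 1 — so contributing fully is weakly dominant for every player.
At the Nash equilibrium everyone contributes 54. Group total payoff = 6 × (54 × 0.82 + 2.1 × 54) = 946.08.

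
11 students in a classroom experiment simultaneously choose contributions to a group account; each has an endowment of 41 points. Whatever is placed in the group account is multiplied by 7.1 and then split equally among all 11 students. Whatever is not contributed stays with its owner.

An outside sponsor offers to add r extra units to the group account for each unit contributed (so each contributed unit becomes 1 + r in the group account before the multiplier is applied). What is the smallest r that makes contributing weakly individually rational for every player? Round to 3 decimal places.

0.549

With matching at rate r, one contributed unit becomes (1 + r) in the group account and returns 7.1 × (1 + r) / 11 to the contributor.
Setting this equal to 1: 1 + r = 11/7.1 = 1.5493.
So the minimum matching rate is r = 1.5493 − 1 = 0.549.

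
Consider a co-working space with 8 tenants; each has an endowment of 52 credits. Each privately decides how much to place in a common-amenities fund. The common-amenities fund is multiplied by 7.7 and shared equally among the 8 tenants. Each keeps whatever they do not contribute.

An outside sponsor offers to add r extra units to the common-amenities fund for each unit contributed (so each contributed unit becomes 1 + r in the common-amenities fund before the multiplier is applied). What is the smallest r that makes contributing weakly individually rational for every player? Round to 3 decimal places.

With matching at rate r, one contributed unit becomes (1 + r) in the common-amenities fund and returns 7.7 × (1 + r) / 8 to the contributor.
Setting this equal to 1: 1 + r = 8/7.7 = 1.0390.
So the minimum matching rate is r = 1.0390 − 1 = 0.039.

0.039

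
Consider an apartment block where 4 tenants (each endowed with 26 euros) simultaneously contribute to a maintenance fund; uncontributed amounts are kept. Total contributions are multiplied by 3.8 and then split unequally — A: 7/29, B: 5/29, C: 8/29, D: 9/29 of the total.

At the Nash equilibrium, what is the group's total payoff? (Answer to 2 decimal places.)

249.60 euros

For player j, contributing a unit is worthwhile iff 3.8 × (j's share) ≥ 1, i.e. iff j's share is at least 0.2632.
The shares above 0.2632 belong to C and D, contributing 26 each; the remaining 2 contribute 0. Total contributed: 52.
The maintenance fund pays out 3.8 × 52 = 197.60 in total (split across the unequal shares, but the aggregate is all that matters for the group sum).
The 2 free-riders keep 26 each, adding 52. Group total = 52 + 197.60 = 249.60.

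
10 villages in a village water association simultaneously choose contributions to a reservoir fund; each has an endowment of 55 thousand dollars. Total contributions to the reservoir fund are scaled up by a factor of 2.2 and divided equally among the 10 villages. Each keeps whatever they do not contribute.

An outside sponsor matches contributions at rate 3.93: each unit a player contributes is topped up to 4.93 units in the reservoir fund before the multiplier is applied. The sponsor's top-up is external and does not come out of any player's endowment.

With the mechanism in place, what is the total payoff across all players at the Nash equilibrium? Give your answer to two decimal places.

5965.30 thousand dollars

With the mechanism, a contributed unit returns 2.2 × 4.93 / 10 = 1.0846 per unit of net cost to the contributor — now above 1 — so contributing fully is weakly dominant for every player.
At the Nash equilibrium everyone contributes 55. Group total payoff = 2.2 × 4.93 × 550 = 5965.30.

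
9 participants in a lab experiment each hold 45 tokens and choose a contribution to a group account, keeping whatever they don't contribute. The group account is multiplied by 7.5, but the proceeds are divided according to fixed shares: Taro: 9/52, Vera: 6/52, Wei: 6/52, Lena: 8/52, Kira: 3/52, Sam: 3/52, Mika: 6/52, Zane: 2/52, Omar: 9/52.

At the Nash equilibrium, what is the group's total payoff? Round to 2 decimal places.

1282.50 tokens

For player j, contributing a unit is worthwhile iff 7.5 × (j's share) ≥ 1, i.e. iff j's share is at least 0.1333.
Taro, Lena and Omar clear that bar, contributing 45 each; the remaining 6 contribute 0. Total contributed: 135.
The group account pays out 7.5 × 135 = 1012.50 in total (split across the unequal shares, but the aggregate is all that matters for the group sum).
The 6 free-riders keep 45 each, adding 270. Group total = 270 + 1012.50 = 1282.50.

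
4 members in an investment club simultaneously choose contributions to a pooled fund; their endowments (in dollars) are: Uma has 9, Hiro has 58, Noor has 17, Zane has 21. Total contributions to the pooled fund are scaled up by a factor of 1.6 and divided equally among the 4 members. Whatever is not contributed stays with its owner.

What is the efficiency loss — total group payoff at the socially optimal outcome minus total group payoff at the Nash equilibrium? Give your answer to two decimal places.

63.00 dollars

The private return per contributed unit is 1.6/4 = 0.4000 < 1 for every player regardless of endowment, so the Nash equilibrium is zero contribution and the group total is Σ E_j = 9 + 58 + 17 + 21 = 105.
Each contributed unit returns 1.600 to the group, so the social optimum is full contribution by everyone: group total = 1.600 × 105 = 168.00.
Efficiency loss = (1.600 − 1) × 105 = 63.00.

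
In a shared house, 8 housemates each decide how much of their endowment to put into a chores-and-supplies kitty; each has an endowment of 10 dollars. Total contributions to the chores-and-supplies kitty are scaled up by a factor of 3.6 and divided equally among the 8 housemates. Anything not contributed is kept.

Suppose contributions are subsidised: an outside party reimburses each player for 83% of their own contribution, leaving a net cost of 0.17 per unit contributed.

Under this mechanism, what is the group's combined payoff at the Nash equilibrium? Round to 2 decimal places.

With the mechanism, a contributed unit returns (3.6/8) / 0.17 = 2.6471 per unit of net cost to the contributor — now above 1 — so contributing fully is weakly dominant for every player.
At the Nash equilibrium everyone contributes 10. Group total payoff = 8 × (10 × 0.83 + 3.6 × 10) = 354.40.

354.40 dollars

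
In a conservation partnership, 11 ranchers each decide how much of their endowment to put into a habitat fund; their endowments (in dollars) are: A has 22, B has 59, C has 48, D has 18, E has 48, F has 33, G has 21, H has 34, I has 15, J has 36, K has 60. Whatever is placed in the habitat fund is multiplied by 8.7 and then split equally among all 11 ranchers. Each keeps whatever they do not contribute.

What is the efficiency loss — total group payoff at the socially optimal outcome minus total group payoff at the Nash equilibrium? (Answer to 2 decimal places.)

The private return per contributed unit is 8.7/11 = 0.7909 < 1 for every player regardless of endowment, so the Nash equilibrium is zero contribution and the group total is Σ E_j = 22 + 59 + 48 + 18 + 48 + 33 + 21 + 34 + 15 + 36 + 60 = 394.
Each contributed unit returns 8.700 to the group, so the social optimum is full contribution by everyone: group total = 8.700 × 394 = 3427.80.
Efficiency loss = (8.700 − 1) × 394 = 3033.80.

3033.80 dollars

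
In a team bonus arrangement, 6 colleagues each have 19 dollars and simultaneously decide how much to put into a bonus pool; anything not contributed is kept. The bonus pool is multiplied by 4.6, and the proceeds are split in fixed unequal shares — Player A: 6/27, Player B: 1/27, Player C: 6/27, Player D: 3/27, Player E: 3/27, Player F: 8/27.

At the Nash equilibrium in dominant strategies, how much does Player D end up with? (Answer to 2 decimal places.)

Player j's private return per contributed unit is 4.6 × (j's share). Contributing is weakly dominant for j when that share is at least 1/4.6 = 0.2174, and contributing 0 is dominant otherwise.
Player A, Player C and Player F are above the threshold, contributing 19 each; the remaining 3 contribute 0. Total contributed: 57.
Player D keeps 19 and receives 4.6 × 57 × 3/27 = 29.13 from the bonus pool, for a payoff of 48.13.

48.13 dollars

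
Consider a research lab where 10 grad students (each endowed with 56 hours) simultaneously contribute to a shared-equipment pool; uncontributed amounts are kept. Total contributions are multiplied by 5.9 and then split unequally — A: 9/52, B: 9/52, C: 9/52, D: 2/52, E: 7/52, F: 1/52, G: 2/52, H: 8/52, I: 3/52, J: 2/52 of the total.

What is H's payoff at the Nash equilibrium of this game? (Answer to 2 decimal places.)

208.49 hours

A player with share s gets back 5.9·s per unit contributed, so full contribution is dominant for anyone with s > 1/5.9 = 0.1695 and zero contribution is dominant for anyone below.
A, B and C are above the threshold, contributing 56 each; the remaining 7 contribute 0. Total contributed: 168.
H keeps 56 and receives 5.9 × 168 × 8/52 = 152.49 from the shared-equipment pool, for a payoff of 208.49.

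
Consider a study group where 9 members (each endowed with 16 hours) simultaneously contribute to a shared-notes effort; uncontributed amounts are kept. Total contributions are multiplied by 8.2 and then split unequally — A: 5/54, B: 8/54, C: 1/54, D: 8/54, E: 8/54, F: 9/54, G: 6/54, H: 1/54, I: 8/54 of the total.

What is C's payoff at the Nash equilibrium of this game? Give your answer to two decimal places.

Each unit j contributes comes back to j as 8.2 × (j's share), so j prefers to contribute only if that share exceeds 1/8.2 = 0.1220; otherwise keeping the unit dominates.
The shares above 0.1220 belong to B, D, E, F and I, contributing 16 each; the remaining 4 contribute 0. Total contributed: 80.
C keeps 16 and receives 8.2 × 80 × 1/54 = 12.15 from the shared-notes effort, for a payoff of 28.15.

28.15 hours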